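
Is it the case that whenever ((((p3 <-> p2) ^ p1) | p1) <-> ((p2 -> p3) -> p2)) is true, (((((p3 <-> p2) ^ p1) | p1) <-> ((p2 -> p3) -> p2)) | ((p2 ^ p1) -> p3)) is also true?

  p1     p2     p3   |    φ      ψ  
 True   True   True  |   True   True
 True   True  False  |   True   True
 True  False   True  |  False   True
 True  False  False  |  False  False
False   True   True  |   True   True
False   True  False  |  False  False
False  False   True  |   True   True
False  False  False  |  False   True
In every row where φ is true, ψ is also true, so φ ⊨ ψ.

yes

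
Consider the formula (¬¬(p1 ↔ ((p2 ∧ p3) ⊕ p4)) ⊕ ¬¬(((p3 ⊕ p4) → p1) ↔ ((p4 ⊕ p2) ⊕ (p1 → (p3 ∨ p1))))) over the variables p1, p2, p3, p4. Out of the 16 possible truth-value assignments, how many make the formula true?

10

  p1  |   p2  |   p3  |   p4  || (p2 ∧ p3) | ((p2 ∧ p3) ⊕ p4) | (p1 ↔ ((p2 ∧ p3) ⊕ p4)) | ¬(p1 ↔ ((p2 ∧ p3) ⊕ p4)) | ¬¬(p1 ↔ ((p2 ∧ p3) ⊕ p4)) | (p3 ⊕ p4) | ((p3 ⊕ p4) → p1) | (p4 ⊕ p2) | (p3 ∨ p1) | (p1 → (p3 ∨ p1)) |   φ  
 True |  True |  True |  True ||    True   |      False       |          False          |           True           |           False           |   False   |       True       |   False   |    True   |       True       |  True
 True |  True |  True | False ||    True   |       True       |           True          |          False           |            True           |    True   |       True       |    True   |    True   |       True       |  True
 True |  True | False |  True ||   False   |       True       |           True          |          False           |            True           |    True   |       True       |   False   |    True   |       True       | False
 True |  True | False | False ||   False   |      False       |          False          |           True           |           False           |   False   |       True       |    True   |    True   |       True       | False
 True | False |  True |  True ||   False   |       True       |           True          |          False           |            True           |   False   |       True       |    True   |    True   |       True       |  True
 True | False |  True | False ||   False   |      False       |          False          |           True           |           False           |    True   |       True       |   False   |    True   |       True       |  True
 True | False | False |  True ||   False   |       True       |           True          |          False           |            True           |    True   |       True       |    True   |    True   |       True       |  True
 True | False | False | False ||   False   |      False       |          False          |           True           |           False           |   False   |       True       |   False   |    True   |       True       |  True
False |  True |  True |  True ||    True   |      False       |           True          |          False           |            True           |   False   |       True       |   False   |    True   |       True       | False
False |  True |  True | False ||    True   |       True       |          False          |           True           |           False           |    True   |      False       |    True   |    True   |       True       |  True
False |  True | False |  True ||   False   |       True       |          False          |           True           |           False           |    True   |      False       |   False   |   False   |       True       | False
False |  True | False | False ||   False   |      False       |           True          |          False           |            True           |   False   |       True       |    True   |   False   |       True       |  True
False | False |  True |  True ||   False   |       True       |          False          |           True           |           False           |   False   |       True       |    True   |    True   |       True       | False
False | False |  True | False ||   False   |      False       |           True          |          False           |            True           |    True   |      False       |   False   |    True   |       True       |  True
False | False | False |  True ||   False   |       True       |          False          |           True           |           False           |    True   |      False       |    True   |   False   |       True       |  True
False | False | False | False ||   False   |      False       |           True          |          False           |            True           |   False   |       True       |   False   |   False   |       True       | False
The formula is true on 10 of the 16 rows.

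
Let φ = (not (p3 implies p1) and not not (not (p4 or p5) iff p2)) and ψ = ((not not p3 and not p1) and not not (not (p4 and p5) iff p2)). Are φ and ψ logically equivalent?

  p1  |   p2  |   p3  |   p4  |   p5  |   φ   |   ψ  
----- | ----- | ----- | ----- | ----- | ----- | -----
 True |  True |  True |  True |  True | False | False
 True |  True |  True |  True | False | False | False
 True |  True |  True | False |  True | False | False
 True |  True |  True | False | False | False | False
 True |  True | False |  True |  True | False | False
 True |  True | False |  True | False | False | False
 True |  True | False | False |  True | False | False
 True |  True | False | False | False | False | False
 True | False |  True |  True |  True | False | False
 True | False |  True |  True | False | False | False
 True | False |  True | False |  True | False | False
 True | False |  True | False | False | False | False
 True | False | False |  True |  True | False | False
 True | False | False |  True | False | False | False
 True | False | False | False |  True | False | False
 True | False | False | False | False | False | False
False |  True |  True |  True |  True | False | False
False |  True |  True |  True | False | False |  True
False |  True |  True | False |  True | False |  True
False |  True |  True | False | False |  True |  True
False |  True | False |  True |  True | False | False
False |  True | False |  True | False | False | False
False |  True | False | False |  True | False | False
False |  True | False | False | False | False | False
False | False |  True |  True |  True |  True |  True
False | False |  True |  True | False |  True | False
False | False |  True | False |  True |  True | False
False | False |  True | False | False | False | False
False | False | False |  True |  True | False | False
False | False | False |  True | False | False | False
False | False | False | False |  True | False | False
False | False | False | False | False | False | False
The columns differ at p1=False, p2=True, p3=True, p4=True, p5=False (φ=False, ψ=True), so they are not equivalent.

not equivalent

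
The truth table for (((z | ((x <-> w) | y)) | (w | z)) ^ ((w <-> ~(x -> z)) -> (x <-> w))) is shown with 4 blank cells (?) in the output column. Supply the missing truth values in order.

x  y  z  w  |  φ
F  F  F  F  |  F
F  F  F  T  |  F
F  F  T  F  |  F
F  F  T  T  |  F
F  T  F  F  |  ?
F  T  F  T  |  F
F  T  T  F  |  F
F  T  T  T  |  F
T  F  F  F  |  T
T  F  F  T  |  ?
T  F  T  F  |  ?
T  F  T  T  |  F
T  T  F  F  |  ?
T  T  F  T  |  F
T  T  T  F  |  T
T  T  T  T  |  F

Row x=F, y=T, z=F, w=F: ((z | ((x <-> w) | y)) | (w | z)) = T, ((w <-> ~(x -> z)) -> (x <-> w)) = T, so the formula = F.
Row x=T, y=F, z=F, w=T: ((z | ((x <-> w) | y)) | (w | z)) = T, ((w <-> ~(x -> z)) -> (x <-> w)) = T, so the formula = F.
Row x=T, y=F, z=T, w=F: ((z | ((x <-> w) | y)) | (w | z)) = T, ((w <-> ~(x -> z)) -> (x <-> w)) = F, so the formula = T.
Row x=T, y=T, z=F, w=F: ((z | ((x <-> w) | y)) | (w | z)) = T, ((w <-> ~(x -> z)) -> (x <-> w)) = T, so the formula = F.

F, F, T, F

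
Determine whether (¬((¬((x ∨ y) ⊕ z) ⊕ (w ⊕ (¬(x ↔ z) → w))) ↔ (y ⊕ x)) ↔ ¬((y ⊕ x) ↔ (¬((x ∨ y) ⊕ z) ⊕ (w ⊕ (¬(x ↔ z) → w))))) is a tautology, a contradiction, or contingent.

tautology

x | y | z | w || (x ∨ y) | ((x ∨ y) ⊕ z) | ¬((x ∨ y) ⊕ z) | (x ↔ z) | ¬(x ↔ z) | (¬(x ↔ z) → w) | (w ⊕ (¬(x ↔ z) → w)) | (y ⊕ x) | φ
F | F | F | F ||    F    |       F       |       T        |    T    |    F     |       T        |          T           |    F    | T
F | F | F | T ||    F    |       F       |       T        |    T    |    F     |       T        |          F           |    F    | T
F | F | T | F ||    F    |       T       |       F        |    F    |    T     |       F        |          F           |    F    | T
F | F | T | T ||    F    |       T       |       F        |    F    |    T     |       T        |          F           |    F    | T
F | T | F | F ||    T    |       T       |       F        |    T    |    F     |       T        |          T           |    T    | T
F | T | F | T ||    T    |       T       |       F        |    T    |    F     |       T        |          F           |    T    | T
F | T | T | F ||    T    |       F       |       T        |    F    |    T     |       F        |          F           |    T    | T
F | T | T | T ||    T    |       F       |       T        |    F    |    T     |       T        |          F           |    T    | T
T | F | F | F ||    T    |       T       |       F        |    F    |    T     |       F        |          F           |    T    | T
T | F | F | T ||    T    |       T       |       F        |    F    |    T     |       T        |          F           |    T    | T
T | F | T | F ||    T    |       F       |       T        |    T    |    F     |       T        |          T           |    T    | T
T | F | T | T ||    T    |       F       |       T        |    T    |    F     |       T        |          F           |    T    | T
T | T | F | F ||    T    |       T       |       F        |    F    |    T     |       F        |          F           |    F    | T
T | T | F | T ||    T    |       T       |       F        |    F    |    T     |       T        |          F           |    F    | T
T | T | T | F ||    T    |       F       |       T        |    T    |    F     |       T        |          T           |    F    | T
T | T | T | T ||    T    |       F       |       T        |    T    |    F     |       T        |          F           |    F    | T
Every row is T, so the formula is a tautology.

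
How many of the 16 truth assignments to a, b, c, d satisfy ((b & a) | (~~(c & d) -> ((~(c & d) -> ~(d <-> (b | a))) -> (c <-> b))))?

a  b  c  d     (b & a)  (c & d)  ~(c & d)  ~~(c & d)  (b | a)  (d <-> (b | a))  ~(d <-> (b | a))  (c <-> b)  φ
1  1  1  1        1        1        0          1         1            1                0              1      1
1  1  1  0        1        0        1          0         1            0                1              1      1
1  1  0  1        1        0        1          0         1            1                0              0      1
1  1  0  0        1        0        1          0         1            0                1              0      1
1  0  1  1        0        1        0          1         1            1                0              0      0
1  0  1  0        0        0        1          0         1            0                1              0      1
1  0  0  1        0        0        1          0         1            1                0              1      1
1  0  0  0        0        0        1          0         1            0                1              1      1
0  1  1  1        0        1        0          1         1            1                0              1      1
0  1  1  0        0        0        1          0         1            0                1              1      1
0  1  0  1        0        0        1          0         1            1                0              0      1
0  1  0  0        0        0        1          0         1            0                1              0      1
0  0  1  1        0        1        0          1         0            0                1              0      0
0  0  1  0        0        0        1          0         0            1                0              0      1
0  0  0  1        0        0        1          0         0            0                1              1      1
0  0  0  0        0        0        1          0         0            1                0              1      1
The formula is true on 14 of the 16 rows.

14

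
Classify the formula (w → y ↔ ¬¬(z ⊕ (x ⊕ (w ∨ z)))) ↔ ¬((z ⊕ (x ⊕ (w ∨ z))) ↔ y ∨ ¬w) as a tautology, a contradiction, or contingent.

  x   |   y   |   z   |   w   | (w → y) | (w ∨ z) | (x ⊕ (w ∨ z)) | (z ⊕ (x ⊕ (w ∨ z))) | ¬(z ⊕ (x ⊕ (w ∨ z))) | ¬¬(z ⊕ (x ⊕ (w ∨ z))) |   ¬w  | (y ∨ ¬w) |   φ  
----- | ----- | ----- | ----- | ------- | ------- | ------------- | ------------------- | -------------------- | --------------------- | ----- | -------- | -----
False | False | False | False |   True  |  False  |     False     |        False        |         True         |         False         |  True |   True   | False
False | False | False |  True |  False  |   True  |      True     |         True        |        False         |          True         | False |  False   | False
False | False |  True | False |   True  |   True  |      True     |        False        |         True         |         False         |  True |   True   | False
False | False |  True |  True |  False  |   True  |      True     |        False        |         True         |         False         | False |  False   | False
False |  True | False | False |   True  |  False  |     False     |        False        |         True         |         False         |  True |   True   | False
False |  True | False |  True |   True  |   True  |      True     |         True        |        False         |          True         | False |   True   | False
False |  True |  True | False |   True  |   True  |      True     |        False        |         True         |         False         |  True |   True   | False
False |  True |  True |  True |   True  |   True  |      True     |        False        |         True         |         False         | False |   True   | False
 True | False | False | False |   True  |  False  |      True     |         True        |        False         |          True         |  True |   True   | False
 True | False | False |  True |  False  |   True  |     False     |        False        |         True         |         False         | False |  False   | False
 True | False |  True | False |   True  |   True  |     False     |         True        |        False         |          True         |  True |   True   | False
 True | False |  True |  True |  False  |   True  |     False     |         True        |        False         |          True         | False |  False   | False
 True |  True | False | False |   True  |  False  |      True     |         True        |        False         |          True         |  True |   True   | False
 True |  True | False |  True |   True  |   True  |     False     |        False        |         True         |         False         | False |   True   | False
 True |  True |  True | False |   True  |   True  |     False     |         True        |        False         |          True         |  True |   True   | False
 True |  True |  True |  True |   True  |   True  |     False     |         True        |        False         |          True         | False |   True   | False
Every row is False, so the formula is a contradiction.

contradiction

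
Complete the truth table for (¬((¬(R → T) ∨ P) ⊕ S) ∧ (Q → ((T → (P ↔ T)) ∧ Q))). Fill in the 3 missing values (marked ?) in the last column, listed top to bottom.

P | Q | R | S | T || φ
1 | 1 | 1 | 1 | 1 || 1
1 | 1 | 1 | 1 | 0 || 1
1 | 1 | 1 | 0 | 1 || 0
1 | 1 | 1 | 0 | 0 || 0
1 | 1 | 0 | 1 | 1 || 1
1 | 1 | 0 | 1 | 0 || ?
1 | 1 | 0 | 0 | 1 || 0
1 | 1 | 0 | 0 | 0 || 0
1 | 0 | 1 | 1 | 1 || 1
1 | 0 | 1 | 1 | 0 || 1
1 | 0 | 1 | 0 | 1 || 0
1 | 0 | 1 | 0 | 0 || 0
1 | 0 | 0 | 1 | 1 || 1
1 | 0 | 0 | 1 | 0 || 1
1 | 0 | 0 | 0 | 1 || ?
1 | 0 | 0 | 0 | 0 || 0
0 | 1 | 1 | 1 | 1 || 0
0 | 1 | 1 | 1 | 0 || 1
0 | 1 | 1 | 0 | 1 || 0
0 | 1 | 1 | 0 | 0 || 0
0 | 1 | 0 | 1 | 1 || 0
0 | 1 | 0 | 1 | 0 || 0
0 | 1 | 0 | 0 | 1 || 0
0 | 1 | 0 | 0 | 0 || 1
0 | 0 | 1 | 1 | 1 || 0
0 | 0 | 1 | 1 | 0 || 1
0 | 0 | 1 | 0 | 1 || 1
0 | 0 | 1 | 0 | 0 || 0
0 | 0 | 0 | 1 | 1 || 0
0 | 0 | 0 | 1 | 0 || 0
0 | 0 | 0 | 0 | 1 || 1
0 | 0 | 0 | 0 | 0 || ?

1, 0, 1

Row P=1, Q=1, R=0, S=1, T=0: ¬((¬(R → T) ∨ P) ⊕ S) = 1, (Q → ((T → (P ↔ T)) ∧ Q)) = 1, so the formula = 1.
Row P=1, Q=0, R=0, S=0, T=1: ¬((¬(R → T) ∨ P) ⊕ S) = 0, (Q → ((T → (P ↔ T)) ∧ Q)) = 1, so the formula = 0.
Row P=0, Q=0, R=0, S=0, T=0: ¬((¬(R → T) ∨ P) ⊕ S) = 1, (Q → ((T → (P ↔ T)) ∧ Q)) = 1, so the formula = 1.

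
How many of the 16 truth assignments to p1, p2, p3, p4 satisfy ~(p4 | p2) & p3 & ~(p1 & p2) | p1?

9

p1  p2  p3  p4  |  φ
T   T   T   T   |  T
T   T   T   F   |  T
T   T   F   T   |  T
T   T   F   F   |  T
T   F   T   T   |  T
T   F   T   F   |  T
T   F   F   T   |  T
T   F   F   F   |  T
F   T   T   T   |  F
F   T   T   F   |  F
F   T   F   T   |  F
F   T   F   F   |  F
F   F   T   T   |  F
F   F   T   F   |  T
F   F   F   T   |  F
F   F   F   F   |  F
The formula is true on 9 of the 16 rows.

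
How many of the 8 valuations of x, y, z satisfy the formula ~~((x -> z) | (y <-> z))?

7

x  y  z     ~~((x -> z) | (y <-> z))
1  1  1                1            
1  1  0                0            
1  0  1                1            
1  0  0                1            
0  1  1                1            
0  1  0                1            
0  0  1                1            
0  0  0                1            
The formula is true on 7 of the 8 rows.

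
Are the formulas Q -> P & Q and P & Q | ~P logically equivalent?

  P   |   Q   ||   φ   |   ψ  
False | False ||  True |  True
False |  True || False |  True
 True | False ||  True | False
 True |  True ||  True |  True
The columns differ at P=False, Q=True (φ=False, ψ=True), so they are not equivalent.

not equivalent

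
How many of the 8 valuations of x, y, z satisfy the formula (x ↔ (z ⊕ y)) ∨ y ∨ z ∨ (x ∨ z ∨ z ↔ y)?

7

x  y  z  |  (z ⊕ y)  (x ↔ (z ⊕ y))  (y ∨ z)  ((x ↔ (z ⊕ y)) ∨ (y ∨ z))  (x ∨ z)  ((x ∨ z) ∨ z)  (((x ∨ z) ∨ z) ↔ y)  φ
T  T  T  |     F           F           T                 T                 T           T                 T           T
T  T  F  |     T           T           T                 T                 T           T                 T           T
T  F  T  |     T           T           T                 T                 T           T                 F           T
T  F  F  |     F           F           F                 F                 T           T                 F           F
F  T  T  |     F           T           T                 T                 T           T                 T           T
F  T  F  |     T           F           T                 T                 F           F                 F           T
F  F  T  |     T           F           T                 T                 T           T                 F           T
F  F  F  |     F           T           F                 T                 F           F                 T           T
The formula is true on 7 of the 8 rows.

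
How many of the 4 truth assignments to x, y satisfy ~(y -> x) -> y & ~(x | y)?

x  y     (~(y -> x) -> (y & ~(x | y)))
0  0                   1              
0  1                   0              
1  0                   1              
1  1                   1              
The formula is true on 3 of the 4 rows.

3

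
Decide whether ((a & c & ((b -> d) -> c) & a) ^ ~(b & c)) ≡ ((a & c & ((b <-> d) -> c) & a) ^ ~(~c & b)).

not equivalent

a  b  c  d  |  φ  ψ
0  0  0  0  |  1  1
0  0  0  1  |  1  1
0  0  1  0  |  1  1
0  0  1  1  |  1  1
0  1  0  0  |  1  0
0  1  0  1  |  1  0
0  1  1  0  |  0  1
0  1  1  1  |  0  1
1  0  0  0  |  1  1
1  0  0  1  |  1  1
1  0  1  0  |  0  0
1  0  1  1  |  0  0
1  1  0  0  |  1  0
1  1  0  1  |  1  0
1  1  1  0  |  1  0
1  1  1  1  |  1  0
The columns differ at a=0, b=1, c=0, d=0 (φ=1, ψ=0), so they are not equivalent.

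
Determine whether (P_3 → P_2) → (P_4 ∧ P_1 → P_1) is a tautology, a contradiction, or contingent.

tautology

P_1 | P_2 | P_3 | P_4 || φ
 F  |  F  |  F  |  F  || T
 F  |  F  |  F  |  T  || T
 F  |  F  |  T  |  F  || T
 F  |  F  |  T  |  T  || T
 F  |  T  |  F  |  F  || T
 F  |  T  |  F  |  T  || T
 F  |  T  |  T  |  F  || T
 F  |  T  |  T  |  T  || T
 T  |  F  |  F  |  F  || T
 T  |  F  |  F  |  T  || T
 T  |  F  |  T  |  F  || T
 T  |  F  |  T  |  T  || T
 T  |  T  |  F  |  F  || T
 T  |  T  |  F  |  T  || T
 T  |  T  |  T  |  F  || T
 T  |  T  |  T  |  T  || T
Every row is T, so the formula is a tautology.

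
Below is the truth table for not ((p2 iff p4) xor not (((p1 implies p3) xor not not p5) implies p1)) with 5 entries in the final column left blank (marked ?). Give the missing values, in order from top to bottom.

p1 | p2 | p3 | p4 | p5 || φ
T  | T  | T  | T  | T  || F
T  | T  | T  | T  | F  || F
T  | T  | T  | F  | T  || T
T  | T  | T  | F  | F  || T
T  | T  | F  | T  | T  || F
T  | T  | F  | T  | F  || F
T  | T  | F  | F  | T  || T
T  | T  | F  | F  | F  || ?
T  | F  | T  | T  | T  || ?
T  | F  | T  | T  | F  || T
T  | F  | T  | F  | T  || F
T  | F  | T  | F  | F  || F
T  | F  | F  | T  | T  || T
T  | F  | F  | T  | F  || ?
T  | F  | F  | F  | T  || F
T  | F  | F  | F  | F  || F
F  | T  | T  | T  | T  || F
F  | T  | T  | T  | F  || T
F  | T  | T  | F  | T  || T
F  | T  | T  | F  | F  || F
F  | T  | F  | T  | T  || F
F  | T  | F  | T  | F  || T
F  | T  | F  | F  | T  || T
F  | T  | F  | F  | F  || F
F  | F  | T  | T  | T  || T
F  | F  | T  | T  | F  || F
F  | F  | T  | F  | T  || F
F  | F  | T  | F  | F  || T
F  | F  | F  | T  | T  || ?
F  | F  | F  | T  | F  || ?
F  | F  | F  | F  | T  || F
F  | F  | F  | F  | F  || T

Row p1=T, p2=T, p3=F, p4=F, p5=F: (p2 iff p4) = F, not (((p1 implies p3) xor not not p5) implies p1) = F, ((p2 iff p4) xor not (((p1 implies p3) xor not not p5) implies p1)) = F, so the formula = T.
Row p1=T, p2=F, p3=T, p4=T, p5=T: (p2 iff p4) = F, not (((p1 implies p3) xor not not p5) implies p1) = F, ((p2 iff p4) xor not (((p1 implies p3) xor not not p5) implies p1)) = F, so the formula = T.
Row p1=T, p2=F, p3=F, p4=T, p5=F: (p2 iff p4) = F, not (((p1 implies p3) xor not not p5) implies p1) = F, ((p2 iff p4) xor not (((p1 implies p3) xor not not p5) implies p1)) = F, so the formula = T.
Row p1=F, p2=F, p3=F, p4=T, p5=T: (p2 iff p4) = F, not (((p1 implies p3) xor not not p5) implies p1) = F, ((p2 iff p4) xor not (((p1 implies p3) xor not not p5) implies p1)) = F, so the formula = T.
Row p1=F, p2=F, p3=F, p4=T, p5=F: (p2 iff p4) = F, not (((p1 implies p3) xor not not p5) implies p1) = T, ((p2 iff p4) xor not (((p1 implies p3) xor not not p5) implies p1)) = T, so the formula = F.

T, T, T, T, F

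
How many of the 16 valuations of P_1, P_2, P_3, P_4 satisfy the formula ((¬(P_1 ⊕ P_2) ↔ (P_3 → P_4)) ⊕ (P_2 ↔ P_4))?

8

 P_1  |  P_2  |  P_3  |  P_4  || (P_1 ⊕ P_2) | ¬(P_1 ⊕ P_2) | (P_3 → P_4) | (¬(P_1 ⊕ P_2) ↔ (P_3 → P_4)) | (P_2 ↔ P_4) |   φ  
 True |  True |  True |  True ||    False    |     True     |     True    |             True             |     True    | False
 True |  True |  True | False ||    False    |     True     |    False    |            False             |    False    | False
 True |  True | False |  True ||    False    |     True     |     True    |             True             |     True    | False
 True |  True | False | False ||    False    |     True     |     True    |             True             |    False    |  True
 True | False |  True |  True ||     True    |    False     |     True    |            False             |    False    | False
 True | False |  True | False ||     True    |    False     |    False    |             True             |     True    | False
 True | False | False |  True ||     True    |    False     |     True    |            False             |    False    | False
 True | False | False | False ||     True    |    False     |     True    |            False             |     True    |  True
False |  True |  True |  True ||     True    |    False     |     True    |            False             |     True    |  True
False |  True |  True | False ||     True    |    False     |    False    |             True             |    False    |  True
False |  True | False |  True ||     True    |    False     |     True    |            False             |     True    |  True
False |  True | False | False ||     True    |    False     |     True    |            False             |    False    | False
False | False |  True |  True ||    False    |     True     |     True    |             True             |    False    |  True
False | False |  True | False ||    False    |     True     |    False    |            False             |     True    |  True
False | False | False |  True ||    False    |     True     |     True    |             True             |    False    |  True
False | False | False | False ||    False    |     True     |     True    |             True             |     True    | False
The formula is true on 8 of the 16 rows.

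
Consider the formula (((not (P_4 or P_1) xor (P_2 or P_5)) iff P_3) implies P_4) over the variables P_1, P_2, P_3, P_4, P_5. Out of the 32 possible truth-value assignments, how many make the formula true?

24

P_1  P_2  P_3  P_4  P_5  |  φ
 0    0    0    0    0   |  1
 0    0    0    0    1   |  0
 0    0    0    1    0   |  1
 0    0    0    1    1   |  1
 0    0    1    0    0   |  0
 0    0    1    0    1   |  1
 0    0    1    1    0   |  1
 0    0    1    1    1   |  1
 0    1    0    0    0   |  0
 0    1    0    0    1   |  0
 0    1    0    1    0   |  1
 0    1    0    1    1   |  1
 0    1    1    0    0   |  1
 0    1    1    0    1   |  1
 0    1    1    1    0   |  1
 0    1    1    1    1   |  1
 1    0    0    0    0   |  0
 1    0    0    0    1   |  1
 1    0    0    1    0   |  1
 1    0    0    1    1   |  1
 1    0    1    0    0   |  1
 1    0    1    0    1   |  0
 1    0    1    1    0   |  1
 1    0    1    1    1   |  1
 1    1    0    0    0   |  1
 1    1    0    0    1   |  1
 1    1    0    1    0   |  1
 1    1    0    1    1   |  1
 1    1    1    0    0   |  0
 1    1    1    0    1   |  0
 1    1    1    1    0   |  1
 1    1    1    1    1   |  1
The formula is true on 24 of the 32 rows.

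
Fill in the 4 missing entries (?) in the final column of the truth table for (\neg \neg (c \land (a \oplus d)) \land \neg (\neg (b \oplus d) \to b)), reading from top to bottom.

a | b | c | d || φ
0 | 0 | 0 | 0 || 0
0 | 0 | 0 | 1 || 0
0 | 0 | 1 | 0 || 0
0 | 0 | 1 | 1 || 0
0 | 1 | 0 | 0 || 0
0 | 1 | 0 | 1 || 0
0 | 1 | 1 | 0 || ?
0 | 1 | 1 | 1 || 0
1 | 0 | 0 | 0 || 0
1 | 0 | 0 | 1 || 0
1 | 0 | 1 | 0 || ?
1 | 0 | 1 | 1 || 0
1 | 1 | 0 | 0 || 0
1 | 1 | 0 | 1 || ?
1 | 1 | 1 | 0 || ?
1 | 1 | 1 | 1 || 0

0, 1, 0, 0

Row a=0, b=1, c=1, d=0: \neg \neg (c \land (a \oplus d)) = 0, \neg (\neg (b \oplus d) \to b) = 0, so the formula = 0.
Row a=1, b=0, c=1, d=0: \neg \neg (c \land (a \oplus d)) = 1, \neg (\neg (b \oplus d) \to b) = 1, so the formula = 1.
Row a=1, b=1, c=0, d=1: \neg \neg (c \land (a \oplus d)) = 0, \neg (\neg (b \oplus d) \to b) = 0, so the formula = 0.
Row a=1, b=1, c=1, d=0: \neg \neg (c \land (a \oplus d)) = 1, \neg (\neg (b \oplus d) \to b) = 0, so the formula = 0.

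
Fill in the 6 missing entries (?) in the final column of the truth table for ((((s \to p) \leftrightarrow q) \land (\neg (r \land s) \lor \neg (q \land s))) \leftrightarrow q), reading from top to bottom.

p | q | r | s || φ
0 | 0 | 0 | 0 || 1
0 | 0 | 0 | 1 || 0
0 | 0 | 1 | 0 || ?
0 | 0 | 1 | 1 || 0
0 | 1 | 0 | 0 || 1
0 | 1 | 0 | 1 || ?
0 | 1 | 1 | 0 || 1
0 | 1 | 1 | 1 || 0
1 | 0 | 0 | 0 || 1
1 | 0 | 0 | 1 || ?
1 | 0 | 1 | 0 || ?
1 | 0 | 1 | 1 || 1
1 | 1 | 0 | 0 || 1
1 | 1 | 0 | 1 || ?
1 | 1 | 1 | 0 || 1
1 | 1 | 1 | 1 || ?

Row p=0, q=0, r=1, s=0: (((s \to p) \leftrightarrow q) \land (\neg (r \land s) \lor \neg (q \land s))) = 0, so the formula = 1.
Row p=0, q=1, r=0, s=1: (((s \to p) \leftrightarrow q) \land (\neg (r \land s) \lor \neg (q \land s))) = 0, so the formula = 0.
Row p=1, q=0, r=0, s=1: (((s \to p) \leftrightarrow q) \land (\neg (r \land s) \lor \neg (q \land s))) = 0, so the formula = 1.
Row p=1, q=0, r=1, s=0: (((s \to p) \leftrightarrow q) \land (\neg (r \land s) \lor \neg (q \land s))) = 0, so the formula = 1.
Row p=1, q=1, r=0, s=1: (((s \to p) \leftrightarrow q) \land (\neg (r \land s) \lor \neg (q \land s))) = 1, so the formula = 1.
Row p=1, q=1, r=1, s=1: (((s \to p) \leftrightarrow q) \land (\neg (r \land s) \lor \neg (q \land s))) = 0, so the formula = 0.

1, 0, 1, 1, 1, 0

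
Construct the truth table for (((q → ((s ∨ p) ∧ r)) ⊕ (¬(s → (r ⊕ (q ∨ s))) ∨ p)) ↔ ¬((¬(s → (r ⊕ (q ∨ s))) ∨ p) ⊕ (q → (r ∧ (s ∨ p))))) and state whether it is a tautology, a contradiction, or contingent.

p | q | r | s || φ
1 | 1 | 1 | 1 || 0
1 | 1 | 1 | 0 || 0
1 | 1 | 0 | 1 || 0
1 | 1 | 0 | 0 || 0
1 | 0 | 1 | 1 || 0
1 | 0 | 1 | 0 || 0
1 | 0 | 0 | 1 || 0
1 | 0 | 0 | 0 || 0
0 | 1 | 1 | 1 || 0
0 | 1 | 1 | 0 || 0
0 | 1 | 0 | 1 || 0
0 | 1 | 0 | 0 || 0
0 | 0 | 1 | 1 || 0
0 | 0 | 1 | 0 || 0
0 | 0 | 0 | 1 || 0
0 | 0 | 0 | 0 || 0
Every row is 0, so the formula is a contradiction.

contradiction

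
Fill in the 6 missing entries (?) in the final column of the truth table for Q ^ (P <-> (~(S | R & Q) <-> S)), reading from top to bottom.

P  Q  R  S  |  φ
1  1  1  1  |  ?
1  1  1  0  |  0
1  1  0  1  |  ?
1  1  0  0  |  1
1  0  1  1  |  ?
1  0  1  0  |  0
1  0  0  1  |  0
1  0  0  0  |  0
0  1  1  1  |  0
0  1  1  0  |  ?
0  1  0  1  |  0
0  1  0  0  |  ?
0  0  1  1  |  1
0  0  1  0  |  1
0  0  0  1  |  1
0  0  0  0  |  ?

1, 1, 0, 1, 0, 1

Row P=1, Q=1, R=1, S=1: (P <-> (~(S | R & Q) <-> S)) = 0, so the formula = 1.
Row P=1, Q=1, R=0, S=1: (P <-> (~(S | R & Q) <-> S)) = 0, so the formula = 1.
Row P=1, Q=0, R=1, S=1: (P <-> (~(S | R & Q) <-> S)) = 0, so the formula = 0.
Row P=0, Q=1, R=1, S=0: (P <-> (~(S | R & Q) <-> S)) = 0, so the formula = 1.
Row P=0, Q=1, R=0, S=0: (P <-> (~(S | R & Q) <-> S)) = 1, so the formula = 0.
Row P=0, Q=0, R=0, S=0: (P <-> (~(S | R & Q) <-> S)) = 1, so the formula = 1.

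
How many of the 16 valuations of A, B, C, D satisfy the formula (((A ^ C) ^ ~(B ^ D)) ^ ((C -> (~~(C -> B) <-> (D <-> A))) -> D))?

10

A  B  C  D  |  φ
T  T  T  T  |  F
T  T  T  F  |  T
T  T  F  T  |  T
T  T  F  F  |  T
T  F  T  T  |  T
T  F  T  F  |  T
T  F  F  T  |  F
T  F  F  F  |  F
F  T  T  T  |  T
F  T  T  F  |  T
F  T  F  T  |  F
F  T  F  F  |  F
F  F  T  T  |  F
F  F  T  F  |  T
F  F  F  T  |  T
F  F  F  F  |  T
The formula is true on 10 of the 16 rows.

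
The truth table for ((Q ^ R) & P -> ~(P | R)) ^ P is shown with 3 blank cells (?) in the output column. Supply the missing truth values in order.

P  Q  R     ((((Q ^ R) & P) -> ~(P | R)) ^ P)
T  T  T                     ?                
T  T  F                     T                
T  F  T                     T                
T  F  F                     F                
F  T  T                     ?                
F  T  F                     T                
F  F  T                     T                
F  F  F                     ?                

F, T, T

Row P=T, Q=T, R=T: ((Q ^ R) & P -> ~(P | R)) = T, so ((((Q ^ R) & P) -> ~(P | R)) ^ P) = F.
Row P=F, Q=T, R=T: ((Q ^ R) & P -> ~(P | R)) = T, so ((((Q ^ R) & P) -> ~(P | R)) ^ P) = T.
Row P=F, Q=F, R=F: ((Q ^ R) & P -> ~(P | R)) = T, so ((((Q ^ R) & P) -> ~(P | R)) ^ P) = T.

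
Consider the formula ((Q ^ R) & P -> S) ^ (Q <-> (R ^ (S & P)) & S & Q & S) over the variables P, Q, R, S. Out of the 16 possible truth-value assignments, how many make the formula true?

6

P  Q  R  S  |  (Q ^ R)  ((Q ^ R) & P)  (((Q ^ R) & P) -> S)  (S & P)  (R ^ (S & P))  (S & Q & S)  φ
F  F  F  F  |     F           F                 T               F           F             F       F
F  F  F  T  |     F           F                 T               F           F             F       F
F  F  T  F  |     T           F                 T               F           T             F       F
F  F  T  T  |     T           F                 T               F           T             F       F
F  T  F  F  |     T           F                 T               F           F             F       T
F  T  F  T  |     T           F                 T               F           F             T       T
F  T  T  F  |     F           F                 T               F           T             F       T
F  T  T  T  |     F           F                 T               F           T             T       F
T  F  F  F  |     F           F                 T               F           F             F       F
T  F  F  T  |     F           F                 T               T           T             F       F
T  F  T  F  |     T           T                 F               F           T             F       T
T  F  T  T  |     T           T                 T               T           F             F       F
T  T  F  F  |     T           T                 F               F           F             F       F
T  T  F  T  |     T           T                 T               T           T             T       F
T  T  T  F  |     F           F                 T               F           T             F       T
T  T  T  T  |     F           F                 T               T           F             T       T
The formula is true on 6 of the 16 rows.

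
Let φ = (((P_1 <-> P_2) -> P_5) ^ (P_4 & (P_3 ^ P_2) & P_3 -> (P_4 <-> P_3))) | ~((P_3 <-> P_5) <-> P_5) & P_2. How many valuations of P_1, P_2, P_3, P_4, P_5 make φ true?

P_1  P_2  P_3  P_4  P_5  |  φ
 F    F    F    F    F   |  T
 F    F    F    F    T   |  F
 F    F    F    T    F   |  T
 F    F    F    T    T   |  F
 F    F    T    F    F   |  T
 F    F    T    F    T   |  F
 F    F    T    T    F   |  T
 F    F    T    T    T   |  F
 F    T    F    F    F   |  T
 F    T    F    F    T   |  T
 F    T    F    T    F   |  T
 F    T    F    T    T   |  T
 F    T    T    F    F   |  F
 F    T    T    F    T   |  F
 F    T    T    T    F   |  F
 F    T    T    T    T   |  F
 T    F    F    F    F   |  F
 T    F    F    F    T   |  F
 T    F    F    T    F   |  F
 T    F    F    T    T   |  F
 T    F    T    F    F   |  F
 T    F    T    F    T   |  F
 T    F    T    T    F   |  F
 T    F    T    T    T   |  F
 T    T    F    F    F   |  T
 T    T    F    F    T   |  T
 T    T    F    T    F   |  T
 T    T    F    T    T   |  T
 T    T    T    F    F   |  T
 T    T    T    F    T   |  F
 T    T    T    T    F   |  T
 T    T    T    T    T   |  F
The formula is true on 14 of the 32 rows.

14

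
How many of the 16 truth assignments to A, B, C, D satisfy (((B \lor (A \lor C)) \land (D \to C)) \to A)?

A | B | C | D || (A \lor C) | (B \lor (A \lor C)) | (D \to C) | φ
F | F | F | F ||     F      |          F          |     T     | T
F | F | F | T ||     F      |          F          |     F     | T
F | F | T | F ||     T      |          T          |     T     | F
F | F | T | T ||     T      |          T          |     T     | F
F | T | F | F ||     F      |          T          |     T     | F
F | T | F | T ||     F      |          T          |     F     | T
F | T | T | F ||     T      |          T          |     T     | F
F | T | T | T ||     T      |          T          |     T     | F
T | F | F | F ||     T      |          T          |     T     | T
T | F | F | T ||     T      |          T          |     F     | T
T | F | T | F ||     T      |          T          |     T     | T
T | F | T | T ||     T      |          T          |     T     | T
T | T | F | F ||     T      |          T          |     T     | T
T | T | F | T ||     T      |          T          |     F     | T
T | T | T | F ||     T      |          T          |     T     | T
T | T | T | T ||     T      |          T          |     T     | T
The formula is true on 11 of the 16 rows.

11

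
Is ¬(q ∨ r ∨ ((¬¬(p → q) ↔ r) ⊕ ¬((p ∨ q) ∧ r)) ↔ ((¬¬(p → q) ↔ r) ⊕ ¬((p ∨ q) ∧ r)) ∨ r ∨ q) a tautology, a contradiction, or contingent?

  p   |   q   |   r   ||   φ  
 True |  True |  True || False
 True |  True | False || False
 True | False |  True || False
 True | False | False || False
False |  True |  True || False
False |  True | False || False
False | False |  True || False
False | False | False || False
Every row is False, so the formula is a contradiction.

contradiction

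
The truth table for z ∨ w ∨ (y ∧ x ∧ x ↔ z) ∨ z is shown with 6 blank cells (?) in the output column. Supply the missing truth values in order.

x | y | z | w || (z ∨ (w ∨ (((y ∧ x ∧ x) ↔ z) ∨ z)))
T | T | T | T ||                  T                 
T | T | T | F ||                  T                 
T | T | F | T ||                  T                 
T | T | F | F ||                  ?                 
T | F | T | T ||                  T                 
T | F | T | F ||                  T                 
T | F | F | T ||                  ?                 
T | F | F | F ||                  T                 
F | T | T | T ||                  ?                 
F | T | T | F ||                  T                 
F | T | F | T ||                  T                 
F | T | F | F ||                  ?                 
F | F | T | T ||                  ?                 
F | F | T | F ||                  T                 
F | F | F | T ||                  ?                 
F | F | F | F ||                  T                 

F, T, T, T, T, T

Row x=T, y=T, z=F, w=F: (w ∨ (y ∧ x ∧ x ↔ z) ∨ z) = F, so (z ∨ (w ∨ (((y ∧ x ∧ x) ↔ z) ∨ z))) = F.
Row x=T, y=F, z=F, w=T: (w ∨ (y ∧ x ∧ x ↔ z) ∨ z) = T, so (z ∨ (w ∨ (((y ∧ x ∧ x) ↔ z) ∨ z))) = T.
Row x=F, y=T, z=T, w=T: (w ∨ (y ∧ x ∧ x ↔ z) ∨ z) = T, so (z ∨ (w ∨ (((y ∧ x ∧ x) ↔ z) ∨ z))) = T.
Row x=F, y=T, z=F, w=F: (w ∨ (y ∧ x ∧ x ↔ z) ∨ z) = T, so (z ∨ (w ∨ (((y ∧ x ∧ x) ↔ z) ∨ z))) = T.
Row x=F, y=F, z=T, w=T: (w ∨ (y ∧ x ∧ x ↔ z) ∨ z) = T, so (z ∨ (w ∨ (((y ∧ x ∧ x) ↔ z) ∨ z))) = T.
Row x=F, y=F, z=F, w=T: (w ∨ (y ∧ x ∧ x ↔ z) ∨ z) = T, so (z ∨ (w ∨ (((y ∧ x ∧ x) ↔ z) ∨ z))) = T.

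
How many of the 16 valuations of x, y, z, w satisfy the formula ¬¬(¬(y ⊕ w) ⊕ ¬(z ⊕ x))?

8

x  y  z  w  |  ¬¬(¬(y ⊕ w) ⊕ ¬(z ⊕ x))
1  1  1  1  |             0           
1  1  1  0  |             1           
1  1  0  1  |             1           
1  1  0  0  |             0           
1  0  1  1  |             1           
1  0  1  0  |             0           
1  0  0  1  |             0           
1  0  0  0  |             1           
0  1  1  1  |             1           
0  1  1  0  |             0           
0  1  0  1  |             0           
0  1  0  0  |             1           
0  0  1  1  |             0           
0  0  1  0  |             1           
0  0  0  1  |             1           
0  0  0  0  |             0           
The formula is true on 8 of the 16 rows.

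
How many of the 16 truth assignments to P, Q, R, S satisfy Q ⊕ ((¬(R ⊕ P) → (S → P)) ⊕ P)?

P  Q  R  S  |  (Q ⊕ ((¬(R ⊕ P) → (S → P)) ⊕ P))
0  0  0  0  |                 1                
0  0  0  1  |                 0                
0  0  1  0  |                 1                
0  0  1  1  |                 1                
0  1  0  0  |                 0                
0  1  0  1  |                 1                
0  1  1  0  |                 0                
0  1  1  1  |                 0                
1  0  0  0  |                 0                
1  0  0  1  |                 0                
1  0  1  0  |                 0                
1  0  1  1  |                 0                
1  1  0  0  |                 1                
1  1  0  1  |                 1                
1  1  1  0  |                 1                
1  1  1  1  |                 1                
The formula is true on 8 of the 16 rows.

8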